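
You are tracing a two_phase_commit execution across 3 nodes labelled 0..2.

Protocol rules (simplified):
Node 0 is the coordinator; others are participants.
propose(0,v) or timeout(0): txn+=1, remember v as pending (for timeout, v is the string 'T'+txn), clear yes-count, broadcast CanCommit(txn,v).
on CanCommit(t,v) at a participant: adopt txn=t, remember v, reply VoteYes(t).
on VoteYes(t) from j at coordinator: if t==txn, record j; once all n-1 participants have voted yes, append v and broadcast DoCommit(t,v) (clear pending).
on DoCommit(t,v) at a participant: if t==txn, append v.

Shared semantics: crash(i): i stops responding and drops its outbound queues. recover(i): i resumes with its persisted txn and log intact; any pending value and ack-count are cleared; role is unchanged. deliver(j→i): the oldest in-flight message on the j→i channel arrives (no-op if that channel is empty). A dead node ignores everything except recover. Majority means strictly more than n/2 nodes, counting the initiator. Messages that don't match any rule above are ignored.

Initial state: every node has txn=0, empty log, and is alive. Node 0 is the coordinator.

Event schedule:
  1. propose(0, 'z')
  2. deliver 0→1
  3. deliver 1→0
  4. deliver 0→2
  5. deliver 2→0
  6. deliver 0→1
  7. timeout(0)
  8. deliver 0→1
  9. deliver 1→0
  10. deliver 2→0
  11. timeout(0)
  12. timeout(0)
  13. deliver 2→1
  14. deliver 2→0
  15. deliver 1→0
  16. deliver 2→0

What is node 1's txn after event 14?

2

1. propose(0,'z'):  <0:coor t1 ->
2. deliver 0→1:  <1:part t1 ->
3. deliver 1→0:  nop
4. deliver 0→2:  <2:part t1 ->
5. deliver 2→0:  <0:coor t1 z>
6. deliver 0→1:  <1:part t1 z>
7. timeout(0):  <0:coor t2 z>
8. deliver 0→1:  <1:part t2 z>
9. deliver 1→0:  nop
10. deliver 2→0:  nop
11. timeout(0):  <0:coor t3 z>
12. timeout(0):  <0:coor t4 z>
13. deliver 2→1:  nop
14. deliver 2→0:  nop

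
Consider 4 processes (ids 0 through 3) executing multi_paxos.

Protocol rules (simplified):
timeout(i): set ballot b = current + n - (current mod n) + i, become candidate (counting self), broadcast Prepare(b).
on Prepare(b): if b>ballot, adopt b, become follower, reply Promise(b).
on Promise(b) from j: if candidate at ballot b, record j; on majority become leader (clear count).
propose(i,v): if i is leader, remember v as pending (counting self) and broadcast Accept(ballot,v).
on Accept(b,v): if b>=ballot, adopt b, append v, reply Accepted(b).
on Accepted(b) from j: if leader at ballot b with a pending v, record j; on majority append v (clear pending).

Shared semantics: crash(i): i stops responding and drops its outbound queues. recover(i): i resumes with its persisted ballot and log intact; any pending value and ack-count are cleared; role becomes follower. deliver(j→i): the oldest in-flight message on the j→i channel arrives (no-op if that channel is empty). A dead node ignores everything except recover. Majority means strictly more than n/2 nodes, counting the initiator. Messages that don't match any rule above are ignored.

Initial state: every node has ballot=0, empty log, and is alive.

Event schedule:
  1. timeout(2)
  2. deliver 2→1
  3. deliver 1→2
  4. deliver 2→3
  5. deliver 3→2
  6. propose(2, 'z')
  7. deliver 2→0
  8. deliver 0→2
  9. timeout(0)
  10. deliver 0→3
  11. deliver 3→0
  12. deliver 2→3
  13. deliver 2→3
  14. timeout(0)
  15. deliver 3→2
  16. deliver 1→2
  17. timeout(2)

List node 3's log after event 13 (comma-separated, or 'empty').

empty

1. timeout(2):  <2:cand b6 ->
2. deliver 2→1:  <1:foll b6 ->
3. deliver 1→2:  nop
4. deliver 2→3:  <3:foll b6 ->
5. deliver 3→2:  <2:lead b6 ->
6. propose(2,'z'):  nop
7. deliver 2→0:  <0:foll b6 ->
8. deliver 0→2:  nop
9. timeout(0):  <0:cand b8 ->
10. deliver 0→3:  <3:foll b8 ->
11. deliver 3→0:  nop
12. deliver 2→3:  nop
13. deliver 2→3:  nop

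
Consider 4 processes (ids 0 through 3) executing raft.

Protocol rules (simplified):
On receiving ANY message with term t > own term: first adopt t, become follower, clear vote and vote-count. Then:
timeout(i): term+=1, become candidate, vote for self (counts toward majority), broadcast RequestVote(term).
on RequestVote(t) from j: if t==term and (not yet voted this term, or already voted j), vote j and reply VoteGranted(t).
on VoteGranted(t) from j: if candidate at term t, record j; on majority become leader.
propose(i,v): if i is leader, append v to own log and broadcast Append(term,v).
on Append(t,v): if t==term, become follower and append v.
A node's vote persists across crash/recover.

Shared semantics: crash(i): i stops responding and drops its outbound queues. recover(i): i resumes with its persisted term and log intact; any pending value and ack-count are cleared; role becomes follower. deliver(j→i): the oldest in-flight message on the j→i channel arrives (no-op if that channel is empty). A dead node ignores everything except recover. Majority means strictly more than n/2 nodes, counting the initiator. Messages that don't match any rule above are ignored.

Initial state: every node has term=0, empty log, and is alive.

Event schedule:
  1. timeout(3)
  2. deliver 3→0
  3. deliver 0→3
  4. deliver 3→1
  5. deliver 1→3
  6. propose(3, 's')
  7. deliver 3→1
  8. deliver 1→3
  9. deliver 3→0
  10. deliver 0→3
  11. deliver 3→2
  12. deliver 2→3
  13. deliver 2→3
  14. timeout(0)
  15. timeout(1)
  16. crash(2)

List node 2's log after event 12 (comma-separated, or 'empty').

empty

1. timeout(3):  <3:cand t1 ->
2. deliver 3→0:  <0:foll t1 ->
3. deliver 0→3:  nop
4. deliver 3→1:  <1:foll t1 ->
5. deliver 1→3:  <3:lead t1 ->
6. propose(3,'s'):  <3:lead t1 s>
7. deliver 3→1:  <1:foll t1 s>
8. deliver 1→3:  nop
9. deliver 3→0:  <0:foll t1 s>
10. deliver 0→3:  nop
11. deliver 3→2:  <2:foll t1 ->
12. deliver 2→3:  nop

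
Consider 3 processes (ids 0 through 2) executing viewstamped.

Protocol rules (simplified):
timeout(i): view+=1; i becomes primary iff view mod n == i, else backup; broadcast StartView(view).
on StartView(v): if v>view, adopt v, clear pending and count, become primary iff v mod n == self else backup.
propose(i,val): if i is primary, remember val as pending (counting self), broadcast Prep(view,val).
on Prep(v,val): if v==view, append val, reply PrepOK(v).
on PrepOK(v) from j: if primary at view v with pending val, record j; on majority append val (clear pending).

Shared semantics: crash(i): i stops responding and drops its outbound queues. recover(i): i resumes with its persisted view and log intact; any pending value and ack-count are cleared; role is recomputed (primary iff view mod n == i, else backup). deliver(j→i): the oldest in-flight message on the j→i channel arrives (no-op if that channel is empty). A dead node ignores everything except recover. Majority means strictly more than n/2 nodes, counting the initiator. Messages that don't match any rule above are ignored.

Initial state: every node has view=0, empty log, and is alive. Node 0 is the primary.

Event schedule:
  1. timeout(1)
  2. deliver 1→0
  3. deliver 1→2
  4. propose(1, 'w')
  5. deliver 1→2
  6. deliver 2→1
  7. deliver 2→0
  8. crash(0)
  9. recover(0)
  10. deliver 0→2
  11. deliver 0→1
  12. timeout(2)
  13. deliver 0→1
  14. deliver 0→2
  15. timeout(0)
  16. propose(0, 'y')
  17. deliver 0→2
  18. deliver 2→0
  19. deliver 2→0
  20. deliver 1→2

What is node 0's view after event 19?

1. timeout(1):  <1:prim v1 ->
2. deliver 1→0:  <0:back v1 ->
3. deliver 1→2:  <2:back v1 ->
4. propose(1,'w'):  nop
5. deliver 1→2:  <2:back v1 w>
6. deliver 2→1:  <1:prim v1 w>
7. deliver 2→0:  nop
8. crash(0):  <0:✗back v1 ->
9. recover(0):  <0:back v1 ->
10. deliver 0→2:  nop
11. deliver 0→1:  nop
12. timeout(2):  <2:prim v2 w>
13. deliver 0→1:  nop
14. deliver 0→2:  nop
15. timeout(0):  <0:back v2 ->
16. propose(0,'y'):  nop
17. deliver 0→2:  nop
18. deliver 2→0:  nop
19. deliver 2→0:  nop

2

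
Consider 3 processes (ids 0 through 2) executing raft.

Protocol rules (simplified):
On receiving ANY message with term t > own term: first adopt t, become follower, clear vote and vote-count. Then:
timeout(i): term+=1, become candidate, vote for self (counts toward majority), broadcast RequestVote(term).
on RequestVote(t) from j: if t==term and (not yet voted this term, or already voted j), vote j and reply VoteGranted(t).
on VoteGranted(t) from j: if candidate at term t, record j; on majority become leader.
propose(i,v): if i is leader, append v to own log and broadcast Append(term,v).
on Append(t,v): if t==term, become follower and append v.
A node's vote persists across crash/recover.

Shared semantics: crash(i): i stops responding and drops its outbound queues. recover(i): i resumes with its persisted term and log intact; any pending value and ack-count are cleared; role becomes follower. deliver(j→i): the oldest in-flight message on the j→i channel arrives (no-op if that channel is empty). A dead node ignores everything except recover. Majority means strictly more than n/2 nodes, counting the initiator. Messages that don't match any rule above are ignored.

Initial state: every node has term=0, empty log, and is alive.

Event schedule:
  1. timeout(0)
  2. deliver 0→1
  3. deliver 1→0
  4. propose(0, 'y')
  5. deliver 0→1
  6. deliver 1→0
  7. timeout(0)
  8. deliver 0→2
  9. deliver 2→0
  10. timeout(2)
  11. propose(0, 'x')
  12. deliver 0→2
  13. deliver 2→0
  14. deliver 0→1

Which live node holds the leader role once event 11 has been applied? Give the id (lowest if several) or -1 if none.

after 1 — timeout(0): n0:cand/t1/[-]
after 2 — deliver 0→1: n1:foll/t1/[-]
after 3 — deliver 1→0: n0:lead/t1/[-]
after 4 — propose(0,'y'): n0:lead/t1/[y]
after 5 — deliver 0→1: n1:foll/t1/[y]
after 6 — deliver 1→0: ·
after 7 — timeout(0): n0:cand/t2/[y]
after 8 — deliver 0→2: n2:foll/t1/[-]
after 9 — deliver 2→0: ·
after 10 — timeout(2): n2:cand/t2/[-]
after 11 — propose(0,'x'): ·

-1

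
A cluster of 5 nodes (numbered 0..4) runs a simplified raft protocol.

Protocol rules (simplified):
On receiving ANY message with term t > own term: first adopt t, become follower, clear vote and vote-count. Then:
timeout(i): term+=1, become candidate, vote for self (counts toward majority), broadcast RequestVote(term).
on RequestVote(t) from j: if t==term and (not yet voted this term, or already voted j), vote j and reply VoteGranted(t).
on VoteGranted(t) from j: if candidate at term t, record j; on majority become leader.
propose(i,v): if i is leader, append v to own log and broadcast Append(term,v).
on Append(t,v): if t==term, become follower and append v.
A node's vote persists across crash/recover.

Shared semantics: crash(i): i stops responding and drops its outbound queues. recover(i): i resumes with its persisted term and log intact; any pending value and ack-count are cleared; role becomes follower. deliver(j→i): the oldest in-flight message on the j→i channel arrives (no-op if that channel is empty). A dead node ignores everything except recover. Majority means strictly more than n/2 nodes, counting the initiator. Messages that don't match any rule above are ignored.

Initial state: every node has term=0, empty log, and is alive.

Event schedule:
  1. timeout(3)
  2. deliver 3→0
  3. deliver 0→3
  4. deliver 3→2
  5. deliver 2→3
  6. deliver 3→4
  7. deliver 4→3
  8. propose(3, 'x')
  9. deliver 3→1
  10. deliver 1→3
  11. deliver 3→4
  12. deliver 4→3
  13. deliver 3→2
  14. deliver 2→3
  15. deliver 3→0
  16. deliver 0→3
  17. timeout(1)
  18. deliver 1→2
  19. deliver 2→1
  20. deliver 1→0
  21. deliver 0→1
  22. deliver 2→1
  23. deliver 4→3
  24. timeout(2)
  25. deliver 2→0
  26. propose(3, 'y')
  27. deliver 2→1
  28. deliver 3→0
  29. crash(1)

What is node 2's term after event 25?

3

after 1 — timeout(3): n3:cand/t1/[-]
after 2 — deliver 3→0: n0:foll/t1/[-]
after 3 — deliver 0→3: ·
after 4 — deliver 3→2: n2:foll/t1/[-]
after 5 — deliver 2→3: n3:lead/t1/[-]
after 6 — deliver 3→4: n4:foll/t1/[-]
after 7 — deliver 4→3: ·
after 8 — propose(3,'x'): n3:lead/t1/[x]
after 9 — deliver 3→1: n1:foll/t1/[-]
after 10 — deliver 1→3: ·
after 11 — deliver 3→4: n4:foll/t1/[x]
after 12 — deliver 4→3: ·
after 13 — deliver 3→2: n2:foll/t1/[x]
after 14 — deliver 2→3: ·
after 15 — deliver 3→0: n0:foll/t1/[x]
after 16 — deliver 0→3: ·
after 17 — timeout(1): n1:cand/t2/[-]
after 18 — deliver 1→2: n2:foll/t2/[x]
after 19 — deliver 2→1: ·
after 20 — deliver 1→0: n0:foll/t2/[x]
after 21 — deliver 0→1: n1:lead/t2/[-]
after 22 — deliver 2→1: ·
after 23 — deliver 4→3: ·
after 24 — timeout(2): n2:cand/t3/[x]
after 25 — deliver 2→0: n0:foll/t3/[x]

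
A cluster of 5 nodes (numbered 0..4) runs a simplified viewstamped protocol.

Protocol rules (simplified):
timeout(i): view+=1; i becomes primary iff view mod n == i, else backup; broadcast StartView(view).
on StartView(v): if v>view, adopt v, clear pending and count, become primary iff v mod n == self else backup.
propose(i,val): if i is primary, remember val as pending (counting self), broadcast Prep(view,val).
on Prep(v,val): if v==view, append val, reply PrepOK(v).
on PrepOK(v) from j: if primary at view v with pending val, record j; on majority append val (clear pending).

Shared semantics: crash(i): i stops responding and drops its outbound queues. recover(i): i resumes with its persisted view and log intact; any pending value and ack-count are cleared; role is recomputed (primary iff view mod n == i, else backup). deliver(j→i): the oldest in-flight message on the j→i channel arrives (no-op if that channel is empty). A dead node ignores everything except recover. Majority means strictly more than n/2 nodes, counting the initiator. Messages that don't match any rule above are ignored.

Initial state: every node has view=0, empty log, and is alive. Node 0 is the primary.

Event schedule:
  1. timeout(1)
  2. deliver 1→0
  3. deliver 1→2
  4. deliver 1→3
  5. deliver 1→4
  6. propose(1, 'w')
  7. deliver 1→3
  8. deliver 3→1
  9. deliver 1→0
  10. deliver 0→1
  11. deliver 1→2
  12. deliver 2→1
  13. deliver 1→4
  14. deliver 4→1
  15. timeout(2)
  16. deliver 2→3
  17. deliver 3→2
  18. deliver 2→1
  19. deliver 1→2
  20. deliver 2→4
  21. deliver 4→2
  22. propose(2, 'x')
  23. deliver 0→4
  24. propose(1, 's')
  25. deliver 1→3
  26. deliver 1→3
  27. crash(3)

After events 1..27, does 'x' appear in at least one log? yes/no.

no

[1] timeout(1) → N1(prim v1 [-])
[2] deliver 1→0 → N0(back v1 [-])
[3] deliver 1→2 → N2(back v1 [-])
[4] deliver 1→3 → N3(back v1 [-])
[5] deliver 1→4 → N4(back v1 [-])
[6] propose(1,'w') → ∅
[7] deliver 1→3 → N3(back v1 [w])
[8] deliver 3→1 → ∅
[9] deliver 1→0 → N0(back v1 [w])
[10] deliver 0→1 → N1(prim v1 [w])
[11] deliver 1→2 → N2(back v1 [w])
[12] deliver 2→1 → ∅
[13] deliver 1→4 → N4(back v1 [w])
[14] deliver 4→1 → ∅
[15] timeout(2) → N2(prim v2 [w])
[16] deliver 2→3 → N3(back v2 [w])
[17] deliver 3→2 → ∅
[18] deliver 2→1 → N1(back v2 [w])
[19] deliver 1→2 → ∅
[20] deliver 2→4 → N4(back v2 [w])
[21] deliver 4→2 → ∅
[22] propose(2,'x') → ∅
[23] deliver 0→4 → ∅
[24] propose(1,'s') → ∅
[25] deliver 1→3 → ∅
[26] deliver 1→3 → ∅
[27] crash(3) → N3(✗back v2 [w])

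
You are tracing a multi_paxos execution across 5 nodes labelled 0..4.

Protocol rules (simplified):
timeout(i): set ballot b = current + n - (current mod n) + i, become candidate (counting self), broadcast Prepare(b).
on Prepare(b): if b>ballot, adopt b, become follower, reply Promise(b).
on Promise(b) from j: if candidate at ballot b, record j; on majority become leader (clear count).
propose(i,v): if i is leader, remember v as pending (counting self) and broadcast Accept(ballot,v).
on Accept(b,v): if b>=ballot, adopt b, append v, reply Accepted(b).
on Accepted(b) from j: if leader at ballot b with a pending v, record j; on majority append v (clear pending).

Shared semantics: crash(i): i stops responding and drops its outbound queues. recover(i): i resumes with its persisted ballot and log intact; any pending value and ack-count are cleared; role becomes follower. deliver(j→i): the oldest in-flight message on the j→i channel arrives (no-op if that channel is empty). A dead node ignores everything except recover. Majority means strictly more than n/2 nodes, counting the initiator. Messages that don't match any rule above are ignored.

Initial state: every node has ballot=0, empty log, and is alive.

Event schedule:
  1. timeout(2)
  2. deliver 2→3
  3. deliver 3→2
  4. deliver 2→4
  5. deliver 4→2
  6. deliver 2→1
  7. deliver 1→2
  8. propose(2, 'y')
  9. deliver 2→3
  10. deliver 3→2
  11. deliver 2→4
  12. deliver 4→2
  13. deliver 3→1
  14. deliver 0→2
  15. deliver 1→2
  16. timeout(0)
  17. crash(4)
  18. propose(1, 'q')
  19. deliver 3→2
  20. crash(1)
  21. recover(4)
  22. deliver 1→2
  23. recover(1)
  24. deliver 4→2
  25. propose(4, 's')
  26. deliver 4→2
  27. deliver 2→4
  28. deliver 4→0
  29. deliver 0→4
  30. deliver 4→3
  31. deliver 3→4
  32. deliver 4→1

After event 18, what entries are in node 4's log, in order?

y

step 1 timeout(2): 2={cand,b=7,log=-}
step 2 deliver 2→3: 3={foll,b=7,log=-}
step 3 deliver 3→2: —
step 4 deliver 2→4: 4={foll,b=7,log=-}
step 5 deliver 4→2: 2={lead,b=7,log=-}
step 6 deliver 2→1: 1={foll,b=7,log=-}
step 7 deliver 1→2: —
step 8 propose(2,'y'): —
step 9 deliver 2→3: 3={foll,b=7,log=y}
step 10 deliver 3→2: —
step 11 deliver 2→4: 4={foll,b=7,log=y}
step 12 deliver 4→2: 2={lead,b=7,log=y}
step 13 deliver 3→1: —
step 14 deliver 0→2: —
step 15 deliver 1→2: —
step 16 timeout(0): 0={cand,b=5,log=-}
step 17 crash(4): 4={✗foll,b=7,log=y}
step 18 propose(1,'q'): —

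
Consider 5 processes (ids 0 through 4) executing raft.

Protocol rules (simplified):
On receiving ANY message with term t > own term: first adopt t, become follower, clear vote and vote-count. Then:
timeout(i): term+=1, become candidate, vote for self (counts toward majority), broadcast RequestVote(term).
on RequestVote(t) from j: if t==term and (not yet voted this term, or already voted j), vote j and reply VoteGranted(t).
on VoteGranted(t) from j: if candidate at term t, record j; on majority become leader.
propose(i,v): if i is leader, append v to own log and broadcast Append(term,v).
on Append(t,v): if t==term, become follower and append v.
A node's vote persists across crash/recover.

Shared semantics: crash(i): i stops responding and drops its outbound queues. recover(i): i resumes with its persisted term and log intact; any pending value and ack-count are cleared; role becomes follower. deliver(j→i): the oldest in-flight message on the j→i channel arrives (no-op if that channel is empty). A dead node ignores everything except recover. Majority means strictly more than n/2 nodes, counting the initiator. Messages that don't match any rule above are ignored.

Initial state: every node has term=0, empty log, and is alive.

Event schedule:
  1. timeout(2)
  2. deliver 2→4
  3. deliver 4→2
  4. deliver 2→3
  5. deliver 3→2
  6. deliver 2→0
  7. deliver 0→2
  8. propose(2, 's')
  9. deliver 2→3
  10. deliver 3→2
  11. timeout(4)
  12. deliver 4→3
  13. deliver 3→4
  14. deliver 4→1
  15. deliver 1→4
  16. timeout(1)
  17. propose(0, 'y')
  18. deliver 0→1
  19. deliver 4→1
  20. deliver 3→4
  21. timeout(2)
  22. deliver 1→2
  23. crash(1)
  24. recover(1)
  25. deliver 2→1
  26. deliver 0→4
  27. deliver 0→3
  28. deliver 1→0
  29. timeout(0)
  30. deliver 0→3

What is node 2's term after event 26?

after 1 — timeout(2): n2:cand/t1/[-]
after 2 — deliver 2→4: n4:foll/t1/[-]
after 3 — deliver 4→2: ·
after 4 — deliver 2→3: n3:foll/t1/[-]
after 5 — deliver 3→2: n2:lead/t1/[-]
after 6 — deliver 2→0: n0:foll/t1/[-]
after 7 — deliver 0→2: ·
after 8 — propose(2,'s'): n2:lead/t1/[s]
after 9 — deliver 2→3: n3:foll/t1/[s]
after 10 — deliver 3→2: ·
after 11 — timeout(4): n4:cand/t2/[-]
after 12 — deliver 4→3: n3:foll/t2/[s]
after 13 — deliver 3→4: ·
after 14 — deliver 4→1: n1:foll/t2/[-]
after 15 — deliver 1→4: n4:lead/t2/[-]
after 16 — timeout(1): n1:cand/t3/[-]
after 17 — propose(0,'y'): ·
after 18 — deliver 0→1: ·
after 19 — deliver 4→1: ·
after 20 — deliver 3→4: ·
after 21 — timeout(2): n2:cand/t2/[s]
after 22 — deliver 1→2: n2:foll/t3/[s]
after 23 — crash(1): n1:✗cand/t3/[-]
after 24 — recover(1): n1:foll/t3/[-]
after 25 — deliver 2→1: ·
after 26 — deliver 0→4: ·

3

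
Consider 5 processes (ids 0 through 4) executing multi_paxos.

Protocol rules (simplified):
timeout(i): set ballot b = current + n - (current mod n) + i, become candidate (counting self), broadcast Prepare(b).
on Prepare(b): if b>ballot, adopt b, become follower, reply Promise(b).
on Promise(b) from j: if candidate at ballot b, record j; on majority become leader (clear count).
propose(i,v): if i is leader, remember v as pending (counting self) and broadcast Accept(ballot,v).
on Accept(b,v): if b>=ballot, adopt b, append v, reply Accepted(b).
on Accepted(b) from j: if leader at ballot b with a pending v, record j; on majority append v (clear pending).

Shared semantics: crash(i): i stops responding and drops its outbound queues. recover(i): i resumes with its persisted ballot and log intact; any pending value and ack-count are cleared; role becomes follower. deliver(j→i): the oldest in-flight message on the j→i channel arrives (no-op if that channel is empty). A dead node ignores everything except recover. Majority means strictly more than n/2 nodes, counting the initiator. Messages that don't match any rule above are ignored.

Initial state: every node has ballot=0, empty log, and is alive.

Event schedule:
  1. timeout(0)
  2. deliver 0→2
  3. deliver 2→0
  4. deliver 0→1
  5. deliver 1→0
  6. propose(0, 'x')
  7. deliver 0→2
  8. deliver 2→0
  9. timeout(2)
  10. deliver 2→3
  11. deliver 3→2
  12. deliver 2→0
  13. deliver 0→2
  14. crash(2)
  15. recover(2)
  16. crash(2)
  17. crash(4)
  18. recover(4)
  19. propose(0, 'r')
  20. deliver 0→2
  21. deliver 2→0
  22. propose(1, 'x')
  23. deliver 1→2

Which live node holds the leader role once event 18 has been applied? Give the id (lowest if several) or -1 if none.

-1

[1] timeout(0) → N0(cand b5 [-])
[2] deliver 0→2 → N2(foll b5 [-])
[3] deliver 2→0 → ∅
[4] deliver 0→1 → N1(foll b5 [-])
[5] deliver 1→0 → N0(lead b5 [-])
[6] propose(0,'x') → ∅
[7] deliver 0→2 → N2(foll b5 [x])
[8] deliver 2→0 → ∅
[9] timeout(2) → N2(cand b12 [x])
[10] deliver 2→3 → N3(foll b12 [-])
[11] deliver 3→2 → ∅
[12] deliver 2→0 → N0(foll b12 [-])
[13] deliver 0→2 → N2(lead b12 [x])
[14] crash(2) → N2(✗lead b12 [x])
[15] recover(2) → N2(foll b12 [x])
[16] crash(2) → N2(✗foll b12 [x])
[17] crash(4) → N4(✗foll b0 [-])
[18] recover(4) → N4(foll b0 [-])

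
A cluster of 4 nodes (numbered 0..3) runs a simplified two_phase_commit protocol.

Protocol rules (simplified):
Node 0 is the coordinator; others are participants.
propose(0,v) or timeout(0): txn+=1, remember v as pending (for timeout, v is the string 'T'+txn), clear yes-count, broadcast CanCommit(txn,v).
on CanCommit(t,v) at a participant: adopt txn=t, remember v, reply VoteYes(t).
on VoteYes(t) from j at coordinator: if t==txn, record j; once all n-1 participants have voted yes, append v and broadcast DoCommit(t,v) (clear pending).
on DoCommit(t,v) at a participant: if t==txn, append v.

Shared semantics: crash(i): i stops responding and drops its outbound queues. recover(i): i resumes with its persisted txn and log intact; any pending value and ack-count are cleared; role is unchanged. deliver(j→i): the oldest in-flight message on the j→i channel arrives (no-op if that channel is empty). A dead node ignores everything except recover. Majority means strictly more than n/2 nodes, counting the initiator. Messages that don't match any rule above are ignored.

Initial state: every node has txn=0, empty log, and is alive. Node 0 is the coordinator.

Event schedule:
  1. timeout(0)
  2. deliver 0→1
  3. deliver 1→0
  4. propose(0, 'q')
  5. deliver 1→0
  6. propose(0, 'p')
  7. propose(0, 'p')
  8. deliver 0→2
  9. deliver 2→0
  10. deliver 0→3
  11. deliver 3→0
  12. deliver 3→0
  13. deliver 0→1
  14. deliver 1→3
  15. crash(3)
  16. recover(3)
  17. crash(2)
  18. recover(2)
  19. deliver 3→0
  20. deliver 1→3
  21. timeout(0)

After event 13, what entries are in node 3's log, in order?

1. timeout(0):  <0:coor t1 ->
2. deliver 0→1:  <1:part t1 ->
3. deliver 1→0:  nop
4. propose(0,'q'):  <0:coor t2 ->
5. deliver 1→0:  nop
6. propose(0,'p'):  <0:coor t3 ->
7. propose(0,'p'):  <0:coor t4 ->
8. deliver 0→2:  <2:part t1 ->
9. deliver 2→0:  nop
10. deliver 0→3:  <3:part t1 ->
11. deliver 3→0:  nop
12. deliver 3→0:  nop
13. deliver 0→1:  <1:part t2 ->

empty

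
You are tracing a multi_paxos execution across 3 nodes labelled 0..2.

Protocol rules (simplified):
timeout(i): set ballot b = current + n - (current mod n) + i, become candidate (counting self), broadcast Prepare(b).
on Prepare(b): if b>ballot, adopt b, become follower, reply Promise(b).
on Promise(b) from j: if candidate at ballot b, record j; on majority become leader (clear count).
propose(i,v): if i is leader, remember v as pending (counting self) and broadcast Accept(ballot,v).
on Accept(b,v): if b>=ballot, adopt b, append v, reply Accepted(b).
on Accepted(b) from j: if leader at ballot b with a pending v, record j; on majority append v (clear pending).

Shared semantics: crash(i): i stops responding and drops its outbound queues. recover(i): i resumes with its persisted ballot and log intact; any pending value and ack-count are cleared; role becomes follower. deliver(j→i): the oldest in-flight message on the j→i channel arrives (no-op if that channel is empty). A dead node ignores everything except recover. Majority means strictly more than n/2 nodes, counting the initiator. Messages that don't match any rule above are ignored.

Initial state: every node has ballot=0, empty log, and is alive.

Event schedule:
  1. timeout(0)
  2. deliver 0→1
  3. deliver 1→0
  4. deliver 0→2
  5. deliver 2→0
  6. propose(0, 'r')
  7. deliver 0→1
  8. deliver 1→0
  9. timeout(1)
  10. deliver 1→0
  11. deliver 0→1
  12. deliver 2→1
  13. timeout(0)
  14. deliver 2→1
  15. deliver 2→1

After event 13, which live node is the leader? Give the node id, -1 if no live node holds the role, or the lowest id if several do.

1

1. timeout(0):  <0:cand b3 ->
2. deliver 0→1:  <1:foll b3 ->
3. deliver 1→0:  <0:lead b3 ->
4. deliver 0→2:  <2:foll b3 ->
5. deliver 2→0:  nop
6. propose(0,'r'):  nop
7. deliver 0→1:  <1:foll b3 r>
8. deliver 1→0:  <0:lead b3 r>
9. timeout(1):  <1:cand b7 r>
10. deliver 1→0:  <0:foll b7 r>
11. deliver 0→1:  <1:lead b7 r>
12. deliver 2→1:  nop
13. timeout(0):  <0:cand b9 r>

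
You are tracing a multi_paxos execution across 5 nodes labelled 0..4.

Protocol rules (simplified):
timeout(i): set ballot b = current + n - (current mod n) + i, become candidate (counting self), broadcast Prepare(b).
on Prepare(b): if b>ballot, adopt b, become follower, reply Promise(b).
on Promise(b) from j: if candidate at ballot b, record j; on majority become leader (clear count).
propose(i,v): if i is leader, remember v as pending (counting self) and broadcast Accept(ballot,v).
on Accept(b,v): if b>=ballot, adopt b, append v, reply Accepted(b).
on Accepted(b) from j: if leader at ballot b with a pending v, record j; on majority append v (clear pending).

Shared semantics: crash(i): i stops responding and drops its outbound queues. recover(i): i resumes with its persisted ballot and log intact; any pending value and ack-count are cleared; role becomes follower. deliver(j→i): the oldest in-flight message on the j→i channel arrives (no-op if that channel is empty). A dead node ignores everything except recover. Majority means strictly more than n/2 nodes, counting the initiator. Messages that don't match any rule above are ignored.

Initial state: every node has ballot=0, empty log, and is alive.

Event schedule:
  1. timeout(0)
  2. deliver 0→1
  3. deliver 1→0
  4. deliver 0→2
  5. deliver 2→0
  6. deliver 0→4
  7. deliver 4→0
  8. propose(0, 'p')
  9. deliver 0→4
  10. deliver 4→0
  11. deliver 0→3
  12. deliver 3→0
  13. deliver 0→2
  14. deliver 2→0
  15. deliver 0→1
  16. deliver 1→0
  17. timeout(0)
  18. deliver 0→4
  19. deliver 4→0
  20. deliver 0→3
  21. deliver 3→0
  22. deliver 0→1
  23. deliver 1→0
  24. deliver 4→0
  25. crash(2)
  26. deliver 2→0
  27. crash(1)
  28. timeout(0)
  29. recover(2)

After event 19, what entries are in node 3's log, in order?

empty

step 1 timeout(0): 0={cand,b=5,log=-}
step 2 deliver 0→1: 1={foll,b=5,log=-}
step 3 deliver 1→0: —
step 4 deliver 0→2: 2={foll,b=5,log=-}
step 5 deliver 2→0: 0={lead,b=5,log=-}
step 6 deliver 0→4: 4={foll,b=5,log=-}
step 7 deliver 4→0: —
step 8 propose(0,'p'): —
step 9 deliver 0→4: 4={foll,b=5,log=p}
step 10 deliver 4→0: —
step 11 deliver 0→3: 3={foll,b=5,log=-}
step 12 deliver 3→0: —
step 13 deliver 0→2: 2={foll,b=5,log=p}
step 14 deliver 2→0: 0={lead,b=5,log=p}
step 15 deliver 0→1: 1={foll,b=5,log=p}
step 16 deliver 1→0: —
step 17 timeout(0): 0={cand,b=10,log=p}
step 18 deliver 0→4: 4={foll,b=10,log=p}
step 19 deliver 4→0: —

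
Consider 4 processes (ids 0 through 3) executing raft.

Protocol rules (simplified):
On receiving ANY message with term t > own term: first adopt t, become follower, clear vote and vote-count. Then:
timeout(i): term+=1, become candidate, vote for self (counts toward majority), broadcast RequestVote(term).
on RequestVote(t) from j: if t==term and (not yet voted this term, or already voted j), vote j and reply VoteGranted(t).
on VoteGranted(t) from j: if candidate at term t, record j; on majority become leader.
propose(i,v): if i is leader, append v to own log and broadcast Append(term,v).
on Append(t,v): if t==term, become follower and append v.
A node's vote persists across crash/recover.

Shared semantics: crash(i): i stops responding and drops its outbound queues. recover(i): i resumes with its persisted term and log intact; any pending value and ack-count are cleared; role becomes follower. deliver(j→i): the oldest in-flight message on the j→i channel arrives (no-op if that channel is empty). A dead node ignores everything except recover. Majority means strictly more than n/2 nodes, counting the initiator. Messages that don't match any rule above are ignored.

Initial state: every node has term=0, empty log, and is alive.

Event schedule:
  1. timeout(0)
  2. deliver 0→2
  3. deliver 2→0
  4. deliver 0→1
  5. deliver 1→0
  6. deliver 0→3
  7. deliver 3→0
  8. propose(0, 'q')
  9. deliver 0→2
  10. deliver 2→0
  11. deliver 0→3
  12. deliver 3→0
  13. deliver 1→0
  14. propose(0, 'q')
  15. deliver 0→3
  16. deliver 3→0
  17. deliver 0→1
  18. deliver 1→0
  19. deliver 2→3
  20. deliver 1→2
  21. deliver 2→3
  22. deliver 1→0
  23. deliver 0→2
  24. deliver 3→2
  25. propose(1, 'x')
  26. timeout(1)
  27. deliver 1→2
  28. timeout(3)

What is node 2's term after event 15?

1. timeout(0):  <0:cand t1 ->
2. deliver 0→2:  <2:foll t1 ->
3. deliver 2→0:  nop
4. deliver 0→1:  <1:foll t1 ->
5. deliver 1→0:  <0:lead t1 ->
6. deliver 0→3:  <3:foll t1 ->
7. deliver 3→0:  nop
8. propose(0,'q'):  <0:lead t1 q>
9. deliver 0→2:  <2:foll t1 q>
10. deliver 2→0:  nop
11. deliver 0→3:  <3:foll t1 q>
12. deliver 3→0:  nop
13. deliver 1→0:  nop
14. propose(0,'q'):  <0:lead t1 q,q>
15. deliver 0→3:  <3:foll t1 q,q>

1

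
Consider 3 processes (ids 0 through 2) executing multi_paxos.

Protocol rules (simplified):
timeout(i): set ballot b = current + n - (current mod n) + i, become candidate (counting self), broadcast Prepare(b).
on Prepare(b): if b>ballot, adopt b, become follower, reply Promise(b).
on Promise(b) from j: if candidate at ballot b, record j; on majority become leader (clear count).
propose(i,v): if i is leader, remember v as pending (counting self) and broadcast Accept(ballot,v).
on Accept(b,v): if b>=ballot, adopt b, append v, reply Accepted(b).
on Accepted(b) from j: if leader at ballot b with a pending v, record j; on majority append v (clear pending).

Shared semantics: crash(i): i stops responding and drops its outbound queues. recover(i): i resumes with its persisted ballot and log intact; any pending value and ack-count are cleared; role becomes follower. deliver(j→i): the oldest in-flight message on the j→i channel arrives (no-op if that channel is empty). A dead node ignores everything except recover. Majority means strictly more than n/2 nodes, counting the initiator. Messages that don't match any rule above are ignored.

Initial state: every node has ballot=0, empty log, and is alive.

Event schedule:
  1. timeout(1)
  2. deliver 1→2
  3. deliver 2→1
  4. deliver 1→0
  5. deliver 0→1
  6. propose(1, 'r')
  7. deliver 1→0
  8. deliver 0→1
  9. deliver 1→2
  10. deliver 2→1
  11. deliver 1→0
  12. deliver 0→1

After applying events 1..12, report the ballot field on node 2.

4

e1 timeout(1): 1[cand,b=4,-]
e2 deliver 1→2: 2[foll,b=4,-]
e3 deliver 2→1: 1[lead,b=4,-]
e4 deliver 1→0: 0[foll,b=4,-]
e5 deliver 0→1: ·
e6 propose(1,'r'): ·
e7 deliver 1→0: 0[foll,b=4,r]
e8 deliver 0→1: 1[lead,b=4,r]
e9 deliver 1→2: 2[foll,b=4,r]
e10 deliver 2→1: ·
e11 deliver 1→0: ·
e12 deliver 0→1: ·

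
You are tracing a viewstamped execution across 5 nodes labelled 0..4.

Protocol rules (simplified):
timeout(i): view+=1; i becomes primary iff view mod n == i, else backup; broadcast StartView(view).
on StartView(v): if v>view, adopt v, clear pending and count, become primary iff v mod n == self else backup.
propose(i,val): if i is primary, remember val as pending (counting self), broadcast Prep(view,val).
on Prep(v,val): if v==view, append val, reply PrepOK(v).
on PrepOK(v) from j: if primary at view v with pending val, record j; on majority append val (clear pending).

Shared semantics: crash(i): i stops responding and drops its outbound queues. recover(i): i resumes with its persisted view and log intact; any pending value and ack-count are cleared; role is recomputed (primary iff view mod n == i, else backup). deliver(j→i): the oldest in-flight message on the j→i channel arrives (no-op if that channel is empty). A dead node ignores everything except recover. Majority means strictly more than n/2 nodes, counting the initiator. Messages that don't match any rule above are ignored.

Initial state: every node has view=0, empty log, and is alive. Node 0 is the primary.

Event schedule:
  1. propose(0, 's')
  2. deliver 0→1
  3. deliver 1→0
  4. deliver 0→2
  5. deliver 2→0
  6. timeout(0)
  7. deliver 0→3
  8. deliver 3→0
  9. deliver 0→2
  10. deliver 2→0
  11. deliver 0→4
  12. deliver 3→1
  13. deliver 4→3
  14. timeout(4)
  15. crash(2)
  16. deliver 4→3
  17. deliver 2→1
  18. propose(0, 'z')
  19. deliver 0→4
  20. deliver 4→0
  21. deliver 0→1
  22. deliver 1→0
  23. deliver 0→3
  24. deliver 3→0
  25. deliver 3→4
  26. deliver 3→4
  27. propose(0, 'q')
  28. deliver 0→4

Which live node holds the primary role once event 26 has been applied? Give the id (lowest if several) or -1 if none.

1

e1 propose(0,'s'): ·
e2 deliver 0→1: 1[back,v=0,s]
e3 deliver 1→0: ·
e4 deliver 0→2: 2[back,v=0,s]
e5 deliver 2→0: 0[prim,v=0,s]
e6 timeout(0): 0[back,v=1,s]
e7 deliver 0→3: 3[back,v=0,s]
e8 deliver 3→0: ·
e9 deliver 0→2: 2[back,v=1,s]
e10 deliver 2→0: ·
e11 deliver 0→4: 4[back,v=0,s]
e12 deliver 3→1: ·
e13 deliver 4→3: ·
e14 timeout(4): 4[back,v=1,s]
e15 crash(2): 2[✗back,v=1,s]
e16 deliver 4→3: 3[back,v=1,s]
e17 deliver 2→1: ·
e18 propose(0,'z'): ·
e19 deliver 0→4: ·
e20 deliver 4→0: ·
e21 deliver 0→1: 1[prim,v=1,s]
e22 deliver 1→0: ·
e23 deliver 0→3: ·
e24 deliver 3→0: ·
e25 deliver 3→4: ·
e26 deliver 3→4: ·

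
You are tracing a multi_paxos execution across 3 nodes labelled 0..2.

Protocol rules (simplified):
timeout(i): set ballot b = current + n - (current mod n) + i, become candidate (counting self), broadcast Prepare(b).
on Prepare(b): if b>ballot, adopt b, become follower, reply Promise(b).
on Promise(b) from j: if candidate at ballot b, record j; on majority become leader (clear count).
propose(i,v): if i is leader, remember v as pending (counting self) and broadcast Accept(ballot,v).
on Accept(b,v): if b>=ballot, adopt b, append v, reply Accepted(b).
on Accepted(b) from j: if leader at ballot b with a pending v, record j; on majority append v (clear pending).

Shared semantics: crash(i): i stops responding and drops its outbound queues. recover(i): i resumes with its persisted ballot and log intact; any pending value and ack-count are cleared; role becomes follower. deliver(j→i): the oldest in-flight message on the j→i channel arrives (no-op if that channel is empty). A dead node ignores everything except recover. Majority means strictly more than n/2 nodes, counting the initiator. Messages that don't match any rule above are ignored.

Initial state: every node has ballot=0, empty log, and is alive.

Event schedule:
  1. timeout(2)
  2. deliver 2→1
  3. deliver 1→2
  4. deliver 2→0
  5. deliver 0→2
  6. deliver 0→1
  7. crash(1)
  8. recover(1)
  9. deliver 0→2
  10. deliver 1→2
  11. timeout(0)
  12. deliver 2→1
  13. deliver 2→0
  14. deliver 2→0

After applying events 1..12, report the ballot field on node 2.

step 1 timeout(2): 2={cand,b=5,log=-}
step 2 deliver 2→1: 1={foll,b=5,log=-}
step 3 deliver 1→2: 2={lead,b=5,log=-}
step 4 deliver 2→0: 0={foll,b=5,log=-}
step 5 deliver 0→2: —
step 6 deliver 0→1: —
step 7 crash(1): 1={✗foll,b=5,log=-}
step 8 recover(1): 1={foll,b=5,log=-}
step 9 deliver 0→2: —
step 10 deliver 1→2: —
step 11 timeout(0): 0={cand,b=6,log=-}
step 12 deliver 2→1: —

5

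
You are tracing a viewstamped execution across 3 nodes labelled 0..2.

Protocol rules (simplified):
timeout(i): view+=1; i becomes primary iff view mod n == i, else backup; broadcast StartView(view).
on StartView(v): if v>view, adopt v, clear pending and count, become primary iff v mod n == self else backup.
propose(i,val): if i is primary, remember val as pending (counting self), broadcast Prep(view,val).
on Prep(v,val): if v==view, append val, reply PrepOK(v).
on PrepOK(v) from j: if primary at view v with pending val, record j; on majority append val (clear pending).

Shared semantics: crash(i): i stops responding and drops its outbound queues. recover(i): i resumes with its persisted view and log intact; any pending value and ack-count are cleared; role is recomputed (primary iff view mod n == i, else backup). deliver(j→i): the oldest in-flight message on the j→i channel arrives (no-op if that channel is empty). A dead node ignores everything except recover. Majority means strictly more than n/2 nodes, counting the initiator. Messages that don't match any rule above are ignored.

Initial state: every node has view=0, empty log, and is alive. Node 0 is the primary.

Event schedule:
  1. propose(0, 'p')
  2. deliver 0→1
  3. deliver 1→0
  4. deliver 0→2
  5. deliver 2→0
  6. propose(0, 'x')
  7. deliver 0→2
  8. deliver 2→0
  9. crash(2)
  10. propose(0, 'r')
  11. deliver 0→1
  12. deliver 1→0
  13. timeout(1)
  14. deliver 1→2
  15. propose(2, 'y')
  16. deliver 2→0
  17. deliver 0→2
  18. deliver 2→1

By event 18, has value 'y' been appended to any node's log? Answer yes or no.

no

1. propose(0,'p'):  nop
2. deliver 0→1:  <1:back v0 p>
3. deliver 1→0:  <0:prim v0 p>
4. deliver 0→2:  <2:back v0 p>
5. deliver 2→0:  nop
6. propose(0,'x'):  nop
7. deliver 0→2:  <2:back v0 p,x>
8. deliver 2→0:  <0:prim v0 p,x>
9. crash(2):  <2:✗back v0 p,x>
10. propose(0,'r'):  nop
11. deliver 0→1:  <1:back v0 p,x>
12. deliver 1→0:  <0:prim v0 p,x,r>
13. timeout(1):  <1:prim v1 p,x>
14. deliver 1→2:  nop
15. propose(2,'y'):  nop
16. deliver 2→0:  nop
17. deliver 0→2:  nop
18. deliver 2→1:  nop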